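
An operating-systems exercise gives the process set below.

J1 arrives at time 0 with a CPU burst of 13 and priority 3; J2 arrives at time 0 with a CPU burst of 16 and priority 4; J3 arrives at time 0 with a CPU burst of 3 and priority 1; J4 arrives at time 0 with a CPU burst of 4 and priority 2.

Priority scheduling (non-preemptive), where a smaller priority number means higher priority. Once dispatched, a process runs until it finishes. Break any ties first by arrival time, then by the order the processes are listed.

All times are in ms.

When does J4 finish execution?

7

Schedule: | J3 0-3 | J4 3-7 | J1 7-20 | J2 20-36 |
Completion: J1=20  J2=36  J3=3  J4=7
Turnaround (C−A): J1=20  J2=36  J3=3  J4=7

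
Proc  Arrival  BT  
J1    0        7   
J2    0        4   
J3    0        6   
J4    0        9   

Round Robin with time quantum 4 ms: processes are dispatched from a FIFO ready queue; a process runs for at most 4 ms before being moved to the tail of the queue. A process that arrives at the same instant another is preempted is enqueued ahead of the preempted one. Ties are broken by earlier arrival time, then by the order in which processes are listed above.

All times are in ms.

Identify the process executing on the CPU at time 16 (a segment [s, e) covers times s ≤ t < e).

Gantt: | J1 0-4 | J2 4-8 | J3 8-12 | J4 12-16 | J1 16-19 | J3 19-21 | J4 21-26 |
Completion: J1=19  J2=8  J3=21  J4=26
Turnaround (C−A): J1=19  J2=8  J3=21  J4=26

J1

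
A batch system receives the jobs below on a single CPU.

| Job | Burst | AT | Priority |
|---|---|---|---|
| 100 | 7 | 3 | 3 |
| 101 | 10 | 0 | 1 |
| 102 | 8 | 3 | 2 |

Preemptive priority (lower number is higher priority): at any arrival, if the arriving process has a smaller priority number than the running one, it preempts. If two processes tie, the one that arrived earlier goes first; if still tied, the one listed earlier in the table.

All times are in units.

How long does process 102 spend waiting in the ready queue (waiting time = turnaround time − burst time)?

Schedule: | 101 0-10 | 102 10-18 | 100 18-25 |
Completion: 100=25  101=10  102=18
Turnaround (C−A): 100=22  101=10  102=15
Waiting(102) = turnaround − burst = 15 − 8 = 7

7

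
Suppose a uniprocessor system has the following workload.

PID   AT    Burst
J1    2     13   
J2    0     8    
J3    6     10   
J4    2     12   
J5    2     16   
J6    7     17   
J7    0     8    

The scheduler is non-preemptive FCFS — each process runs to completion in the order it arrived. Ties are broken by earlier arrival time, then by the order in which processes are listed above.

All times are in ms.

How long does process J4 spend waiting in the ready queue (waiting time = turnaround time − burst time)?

27

Schedule: | J2 0-8 | J7 8-16 | J1 16-29 | J4 29-41 | J5 41-57 | J3 57-67 | J6 67-84 |
Completion: J1=29  J2=8  J3=67  J4=41  J5=57  J6=84  J7=16
Turnaround (C−A): J1=27  J2=8  J3=61  J4=39  J5=55  J6=77  J7=16
Waiting(J4) = turnaround − burst = 39 − 12 = 27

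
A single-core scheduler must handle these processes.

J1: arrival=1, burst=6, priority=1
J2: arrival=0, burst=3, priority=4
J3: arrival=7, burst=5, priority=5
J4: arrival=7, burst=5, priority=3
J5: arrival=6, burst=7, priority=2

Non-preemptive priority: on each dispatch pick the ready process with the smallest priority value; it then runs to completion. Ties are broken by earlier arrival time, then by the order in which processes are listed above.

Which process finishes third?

J5

Gantt: | J2 0-3 | J1 3-9 | J5 9-16 | J4 16-21 | J3 21-26 |
Completion: J1=9  J2=3  J3=26  J4=21  J5=16
Turnaround (C−A): J1=8  J2=3  J3=19  J4=14  J5=10
Finish order: J2 → J1 → J5 → J4 → J3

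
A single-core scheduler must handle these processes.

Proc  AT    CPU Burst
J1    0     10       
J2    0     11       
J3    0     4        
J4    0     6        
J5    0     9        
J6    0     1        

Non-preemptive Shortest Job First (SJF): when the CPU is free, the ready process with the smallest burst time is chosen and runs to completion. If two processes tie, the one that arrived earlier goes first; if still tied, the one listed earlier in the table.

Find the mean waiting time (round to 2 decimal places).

Schedule: | J6 0-1 | J3 1-5 | J4 5-11 | J5 11-20 | J1 20-30 | J2 30-41 |
Completion: J1=30  J2=41  J3=5  J4=11  J5=20  J6=1
Turnaround (C−A): J1=30  J2=41  J3=5  J4=11  J5=20  J6=1
Waiting times: J1=20, J2=30, J3=1, J4=5, J5=11, J6=0
Average waiting = (20+30+1+5+11+0) / 6 = 67/6 = 11.17

11.17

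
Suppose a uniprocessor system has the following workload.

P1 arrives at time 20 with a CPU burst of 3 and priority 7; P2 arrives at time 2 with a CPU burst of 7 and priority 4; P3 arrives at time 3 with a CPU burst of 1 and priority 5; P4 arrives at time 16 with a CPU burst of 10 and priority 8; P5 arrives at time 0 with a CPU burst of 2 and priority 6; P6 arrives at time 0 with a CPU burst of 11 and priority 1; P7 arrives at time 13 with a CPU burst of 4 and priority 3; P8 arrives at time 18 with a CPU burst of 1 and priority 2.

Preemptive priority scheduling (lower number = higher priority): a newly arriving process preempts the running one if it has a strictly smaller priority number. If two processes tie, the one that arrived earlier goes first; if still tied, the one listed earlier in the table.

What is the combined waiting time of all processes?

Schedule: | P6 0-11 | P2 11-13 | P7 13-17 | P2 17-18 | P8 18-19 | P2 19-23 | P3 23-24 | P5 24-26 | P1 26-29 | P4 29-39 |
Completion: P1=29  P2=23  P3=24  P4=39  P5=26  P6=11  P7=17  P8=19
Waiting = turnaround − burst: P1=6, P2=14, P3=20, P4=13, P5=24, P6=0, P7=0, P8=0
Total waiting = 6 + 14 + 20 + 13 + 24 + 0 + 0 + 0 = 77

77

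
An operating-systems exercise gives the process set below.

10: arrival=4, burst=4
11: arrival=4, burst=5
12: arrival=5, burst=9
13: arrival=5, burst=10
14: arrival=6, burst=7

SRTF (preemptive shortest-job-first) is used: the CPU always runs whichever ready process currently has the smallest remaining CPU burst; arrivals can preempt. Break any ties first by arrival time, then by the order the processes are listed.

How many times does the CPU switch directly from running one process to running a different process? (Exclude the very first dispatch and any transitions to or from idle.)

4

Schedule: | idle 0-4 | 10 4-8 | 11 8-13 | 14 13-20 | 12 20-29 | 13 29-39 |
Completion: 10=8  11=13  12=29  13=39  14=20
Turnaround (C−A): 10=4  11=9  12=24  13=34  14=14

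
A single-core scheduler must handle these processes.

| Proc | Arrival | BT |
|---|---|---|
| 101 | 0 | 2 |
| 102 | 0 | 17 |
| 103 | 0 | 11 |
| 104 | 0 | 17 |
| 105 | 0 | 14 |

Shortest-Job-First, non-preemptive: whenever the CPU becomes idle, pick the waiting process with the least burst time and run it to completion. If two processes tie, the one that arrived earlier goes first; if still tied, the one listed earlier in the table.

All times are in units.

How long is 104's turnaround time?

Timeline: | 101 0-2 | 103 2-13 | 105 13-27 | 102 27-44 | 104 44-61 |
Completion: 101=2  102=44  103=13  104=61  105=27
Turnaround (C−A): 101=2  102=44  103=13  104=61  105=27
Turnaround(104) = completion − arrival = 61 − 0 = 61

61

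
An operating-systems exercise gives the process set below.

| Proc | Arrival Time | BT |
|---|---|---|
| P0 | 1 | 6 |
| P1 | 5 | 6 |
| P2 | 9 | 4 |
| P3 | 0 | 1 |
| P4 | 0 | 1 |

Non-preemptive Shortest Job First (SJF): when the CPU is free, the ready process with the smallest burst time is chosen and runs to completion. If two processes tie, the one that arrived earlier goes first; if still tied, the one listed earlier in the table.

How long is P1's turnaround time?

9

Timeline: | P3 0-1 | P4 1-2 | P0 2-8 | P1 8-14 | P2 14-18 |
Completion: P0=8  P1=14  P2=18  P3=1  P4=2
Turnaround (C−A): P0=7  P1=9  P2=9  P3=1  P4=2
Turnaround(P1) = completion − arrival = 14 − 5 = 9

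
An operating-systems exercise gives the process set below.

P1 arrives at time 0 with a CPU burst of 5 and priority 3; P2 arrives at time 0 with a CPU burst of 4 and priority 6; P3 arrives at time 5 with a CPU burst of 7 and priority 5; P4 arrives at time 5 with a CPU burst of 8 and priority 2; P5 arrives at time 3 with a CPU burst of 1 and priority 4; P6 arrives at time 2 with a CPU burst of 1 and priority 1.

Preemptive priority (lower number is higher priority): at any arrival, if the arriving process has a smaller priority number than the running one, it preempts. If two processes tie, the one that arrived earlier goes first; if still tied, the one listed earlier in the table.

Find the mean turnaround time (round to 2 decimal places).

Gantt: | P1 0-2 | P6 2-3 | P1 3-5 | P4 5-13 | P1 13-14 | P5 14-15 | P3 15-22 | P2 22-26 |
Completion: P1=14  P2=26  P3=22  P4=13  P5=15  P6=3
Turnaround times: P1=14, P2=26, P3=17, P4=8, P5=12, P6=1
Average turnaround = (14+26+17+8+12+1) / 6 = 78/6 = 13.00

13.00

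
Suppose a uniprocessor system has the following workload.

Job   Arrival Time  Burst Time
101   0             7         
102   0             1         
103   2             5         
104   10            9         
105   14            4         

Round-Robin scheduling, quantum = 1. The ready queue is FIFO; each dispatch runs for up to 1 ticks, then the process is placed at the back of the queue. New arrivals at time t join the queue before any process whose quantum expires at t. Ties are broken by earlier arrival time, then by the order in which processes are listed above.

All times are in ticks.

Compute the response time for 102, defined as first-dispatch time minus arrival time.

1

Timeline: | 101 0-1 | 102 1-2 | 101 2-3 | 103 3-4 | 101 4-5 | 103 5-6 | 101 6-7 | 103 7-8 | 101 8-9 | 103 9-10 | 101 10-11 | 104 11-12 | 103 12-13 | 101 13-14 | 104 14-15 | 105 15-16 | 104 16-17 | 105 17-18 | 104 18-19 | 105 19-20 | 104 20-21 | 105 21-22 | 104 22-26 |
Completion: 101=14  102=2  103=13  104=26  105=22
Turnaround (C−A): 101=14  102=2  103=11  104=16  105=8
Response(102) = first start − arrival = 1 − 0 = 1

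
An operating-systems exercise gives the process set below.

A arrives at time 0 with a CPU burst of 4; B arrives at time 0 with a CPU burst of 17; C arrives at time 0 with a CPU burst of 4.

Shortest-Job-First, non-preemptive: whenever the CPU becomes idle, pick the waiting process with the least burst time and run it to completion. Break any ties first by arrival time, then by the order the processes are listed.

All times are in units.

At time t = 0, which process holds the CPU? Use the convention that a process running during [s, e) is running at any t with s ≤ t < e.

Timeline: | A 0-4 | C 4-8 | B 8-25 |
Completion: A=4  B=25  C=8

A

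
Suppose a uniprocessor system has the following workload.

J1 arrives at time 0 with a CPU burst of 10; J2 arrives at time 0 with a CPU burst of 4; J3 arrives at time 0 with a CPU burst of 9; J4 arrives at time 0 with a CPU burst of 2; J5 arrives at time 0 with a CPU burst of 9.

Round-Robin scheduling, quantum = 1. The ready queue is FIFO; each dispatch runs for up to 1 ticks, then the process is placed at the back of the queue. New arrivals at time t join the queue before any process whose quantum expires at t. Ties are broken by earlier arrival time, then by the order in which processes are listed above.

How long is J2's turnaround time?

Timeline: | J1 0-1 | J2 1-2 | J3 2-3 | J4 3-4 | J5 4-5 | J1 5-6 | J2 6-7 | J3 7-8 | J4 8-9 | J5 9-10 | J1 10-11 | J2 11-12 | J3 12-13 | J5 13-14 | J1 14-15 | J2 15-16 | J3 16-17 | J5 17-18 | J1 18-19 | J3 19-20 | J5 20-21 | J1 21-22 | J3 22-23 | J5 23-24 | J1 24-25 | J3 25-26 | J5 26-27 | J1 27-28 | J3 28-29 | J5 29-30 | J1 30-31 | J3 31-32 | J5 32-33 | J1 33-34 |
Completion: J1=34  J2=16  J3=32  J4=9  J5=33
Turnaround (C−A): J1=34  J2=16  J3=32  J4=9  J5=33
Turnaround(J2) = completion − arrival = 16 − 0 = 16

16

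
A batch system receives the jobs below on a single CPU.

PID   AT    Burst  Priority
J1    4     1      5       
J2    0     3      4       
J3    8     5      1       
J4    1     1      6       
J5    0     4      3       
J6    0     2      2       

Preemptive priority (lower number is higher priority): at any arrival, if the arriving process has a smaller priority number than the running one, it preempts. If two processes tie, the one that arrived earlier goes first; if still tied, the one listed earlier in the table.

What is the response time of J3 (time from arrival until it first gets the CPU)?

Gantt: | J6 0-2 | J5 2-6 | J2 6-8 | J3 8-13 | J2 13-14 | J1 14-15 | J4 15-16 |
Completion: J1=15  J2=14  J3=13  J4=16  J5=6  J6=2
Turnaround (C−A): J1=11  J2=14  J3=5  J4=15  J5=6  J6=2
Response(J3) = first start − arrival = 8 − 8 = 0

0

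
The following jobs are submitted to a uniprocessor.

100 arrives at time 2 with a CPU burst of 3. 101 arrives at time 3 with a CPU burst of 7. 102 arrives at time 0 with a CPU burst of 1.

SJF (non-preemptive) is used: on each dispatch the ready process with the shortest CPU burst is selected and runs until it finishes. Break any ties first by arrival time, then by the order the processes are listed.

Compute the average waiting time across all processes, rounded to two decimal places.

0.67

Schedule: | 102 0-1 | idle 1-2 | 100 2-5 | 101 5-12 |
Completion: 100=5  101=12  102=1
Turnaround (C−A): 100=3  101=9  102=1
Waiting times: 100=0, 101=2, 102=0
Average waiting = (0+2+0) / 3 = 2/3 = 0.67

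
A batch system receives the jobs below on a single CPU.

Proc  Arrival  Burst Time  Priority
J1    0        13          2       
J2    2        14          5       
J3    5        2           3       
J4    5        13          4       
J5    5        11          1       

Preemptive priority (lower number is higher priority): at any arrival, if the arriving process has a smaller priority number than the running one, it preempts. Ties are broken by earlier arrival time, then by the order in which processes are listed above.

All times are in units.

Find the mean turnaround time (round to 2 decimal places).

28.20

Schedule: | J1 0-5 | J5 5-16 | J1 16-24 | J3 24-26 | J4 26-39 | J2 39-53 |
Completion: J1=24  J2=53  J3=26  J4=39  J5=16
Turnaround times: J1=24, J2=51, J3=21, J4=34, J5=11
Average turnaround = (24+51+21+34+11) / 5 = 141/5 = 28.20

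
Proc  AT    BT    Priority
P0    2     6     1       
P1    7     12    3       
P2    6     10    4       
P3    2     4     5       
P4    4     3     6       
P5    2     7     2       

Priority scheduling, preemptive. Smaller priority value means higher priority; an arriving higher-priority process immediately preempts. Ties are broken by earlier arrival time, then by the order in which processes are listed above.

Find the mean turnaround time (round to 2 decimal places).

Schedule: | idle 0-2 | P0 2-8 | P5 8-15 | P1 15-27 | P2 27-37 | P3 37-41 | P4 41-44 |
Completion: P0=8  P1=27  P2=37  P3=41  P4=44  P5=15
Turnaround times: P0=6, P1=20, P2=31, P3=39, P4=40, P5=13
Average turnaround = (6+20+31+39+40+13) / 6 = 149/6 = 24.83

24.83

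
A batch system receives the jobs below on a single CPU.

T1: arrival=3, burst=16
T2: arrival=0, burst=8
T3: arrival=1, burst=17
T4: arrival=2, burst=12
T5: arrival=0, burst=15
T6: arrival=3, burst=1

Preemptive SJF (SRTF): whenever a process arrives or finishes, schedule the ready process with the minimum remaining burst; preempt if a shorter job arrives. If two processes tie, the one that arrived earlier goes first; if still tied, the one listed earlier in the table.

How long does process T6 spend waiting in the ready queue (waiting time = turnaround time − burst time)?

0

Gantt: | T2 0-3 | T6 3-4 | T2 4-9 | T4 9-21 | T5 21-36 | T1 36-52 | T3 52-69 |
Completion: T1=52  T2=9  T3=69  T4=21  T5=36  T6=4
Turnaround (C−A): T1=49  T2=9  T3=68  T4=19  T5=36  T6=1
Waiting(T6) = turnaround − burst = 1 − 1 = 0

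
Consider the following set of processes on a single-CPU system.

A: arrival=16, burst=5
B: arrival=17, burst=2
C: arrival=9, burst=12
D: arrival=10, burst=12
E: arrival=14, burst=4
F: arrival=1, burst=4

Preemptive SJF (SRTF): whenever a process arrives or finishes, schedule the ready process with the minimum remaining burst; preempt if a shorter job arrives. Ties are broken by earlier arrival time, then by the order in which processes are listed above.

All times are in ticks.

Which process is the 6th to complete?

D

Schedule: | idle 0-1 | F 1-5 | idle 5-9 | C 9-14 | E 14-18 | B 18-20 | A 20-25 | C 25-32 | D 32-44 |
Completion: A=25  B=20  C=32  D=44  E=18  F=5
Finish order: F → E → B → A → C → D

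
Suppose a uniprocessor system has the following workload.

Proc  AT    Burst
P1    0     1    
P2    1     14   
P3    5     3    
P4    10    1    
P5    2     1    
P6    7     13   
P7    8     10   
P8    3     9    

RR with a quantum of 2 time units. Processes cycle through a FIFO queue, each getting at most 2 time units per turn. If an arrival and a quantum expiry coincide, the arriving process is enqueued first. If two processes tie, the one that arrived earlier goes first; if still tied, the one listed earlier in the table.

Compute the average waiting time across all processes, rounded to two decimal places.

Gantt: | P1 0-1 | P2 1-3 | P5 3-4 | P8 4-6 | P2 6-8 | P3 8-10 | P8 10-12 | P6 12-14 | P7 14-16 | P2 16-18 | P4 18-19 | P3 19-20 | P8 20-22 | P6 22-24 | P7 24-26 | P2 26-28 | P8 28-30 | P6 30-32 | P7 32-34 | P2 34-36 | P8 36-37 | P6 37-39 | P7 39-41 | P2 41-43 | P6 43-45 | P7 45-47 | P2 47-49 | P6 49-52 |
Completion: P1=1  P2=49  P3=20  P4=19  P5=4  P6=52  P7=47  P8=37
Turnaround (C−A): P1=1  P2=48  P3=15  P4=9  P5=2  P6=45  P7=39  P8=34
Waiting times: P1=0, P2=34, P3=12, P4=8, P5=1, P6=32, P7=29, P8=25
Average waiting = (0+34+12+8+1+32+29+25) / 8 = 141/8 = 17.63

17.63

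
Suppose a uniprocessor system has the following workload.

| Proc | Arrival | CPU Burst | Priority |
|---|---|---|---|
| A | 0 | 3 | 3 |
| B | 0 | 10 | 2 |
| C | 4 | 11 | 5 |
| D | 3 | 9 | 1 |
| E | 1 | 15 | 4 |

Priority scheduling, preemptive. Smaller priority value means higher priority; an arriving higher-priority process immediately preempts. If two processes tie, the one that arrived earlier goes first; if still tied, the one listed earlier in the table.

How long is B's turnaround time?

Gantt: | B 0-3 | D 3-12 | B 12-19 | A 19-22 | E 22-37 | C 37-48 |
Completion: A=22  B=19  C=48  D=12  E=37
Turnaround (C−A): A=22  B=19  C=44  D=9  E=36
Turnaround(B) = completion − arrival = 19 − 0 = 19

19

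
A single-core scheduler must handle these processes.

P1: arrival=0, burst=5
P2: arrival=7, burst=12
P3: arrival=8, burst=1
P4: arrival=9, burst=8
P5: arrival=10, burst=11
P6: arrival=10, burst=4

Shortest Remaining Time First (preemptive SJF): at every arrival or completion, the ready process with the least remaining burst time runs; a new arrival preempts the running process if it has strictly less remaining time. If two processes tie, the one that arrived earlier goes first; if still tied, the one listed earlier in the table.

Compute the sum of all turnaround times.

Gantt: | P1 0-5 | idle 5-7 | P2 7-8 | P3 8-9 | P4 9-10 | P6 10-14 | P4 14-21 | P2 21-32 | P5 32-43 |
Completion: P1=5  P2=32  P3=9  P4=21  P5=43  P6=14
Turnaround = completion − arrival: P1=5, P2=25, P3=1, P4=12, P5=33, P6=4
Total turnaround = 5 + 25 + 1 + 12 + 33 + 4 = 80

80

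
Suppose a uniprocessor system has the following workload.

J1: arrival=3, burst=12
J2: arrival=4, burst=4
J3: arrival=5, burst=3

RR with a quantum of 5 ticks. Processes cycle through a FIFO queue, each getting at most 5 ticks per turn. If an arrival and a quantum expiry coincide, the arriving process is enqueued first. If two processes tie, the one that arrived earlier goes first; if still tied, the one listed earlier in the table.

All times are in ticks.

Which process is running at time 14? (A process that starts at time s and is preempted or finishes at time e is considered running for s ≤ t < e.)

J3

Timeline: | idle 0-3 | J1 3-8 | J2 8-12 | J3 12-15 | J1 15-22 |
Completion: J1=22  J2=12  J3=15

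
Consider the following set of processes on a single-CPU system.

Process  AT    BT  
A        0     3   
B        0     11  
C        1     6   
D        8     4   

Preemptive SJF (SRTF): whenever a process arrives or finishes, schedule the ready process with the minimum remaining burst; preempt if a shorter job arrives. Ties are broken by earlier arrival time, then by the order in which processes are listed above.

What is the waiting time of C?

2

Timeline: | A 0-3 | C 3-9 | D 9-13 | B 13-24 |
Completion: A=3  B=24  C=9  D=13
Waiting(C) = turnaround − burst = 8 − 6 = 2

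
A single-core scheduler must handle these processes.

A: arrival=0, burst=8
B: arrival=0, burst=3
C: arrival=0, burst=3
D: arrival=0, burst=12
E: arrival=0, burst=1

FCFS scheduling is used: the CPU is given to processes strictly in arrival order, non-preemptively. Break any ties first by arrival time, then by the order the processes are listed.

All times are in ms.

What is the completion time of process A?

Schedule: | A 0-8 | B 8-11 | C 11-14 | D 14-26 | E 26-27 |
Completion: A=8  B=11  C=14  D=26  E=27
Turnaround (C−A): A=8  B=11  C=14  D=26  E=27

8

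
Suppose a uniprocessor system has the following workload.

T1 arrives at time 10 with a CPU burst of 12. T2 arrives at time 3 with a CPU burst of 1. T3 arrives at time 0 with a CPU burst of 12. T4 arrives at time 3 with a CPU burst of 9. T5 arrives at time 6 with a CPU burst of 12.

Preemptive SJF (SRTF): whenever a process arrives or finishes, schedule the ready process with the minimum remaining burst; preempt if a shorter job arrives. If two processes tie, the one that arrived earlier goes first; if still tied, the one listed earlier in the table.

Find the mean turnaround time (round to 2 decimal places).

Gantt: | T3 0-3 | T2 3-4 | T3 4-13 | T4 13-22 | T5 22-34 | T1 34-46 |
Completion: T1=46  T2=4  T3=13  T4=22  T5=34
Turnaround (C−A): T1=36  T2=1  T3=13  T4=19  T5=28
Turnaround times: T1=36, T2=1, T3=13, T4=19, T5=28
Average turnaround = (36+1+13+19+28) / 5 = 97/5 = 19.40

19.40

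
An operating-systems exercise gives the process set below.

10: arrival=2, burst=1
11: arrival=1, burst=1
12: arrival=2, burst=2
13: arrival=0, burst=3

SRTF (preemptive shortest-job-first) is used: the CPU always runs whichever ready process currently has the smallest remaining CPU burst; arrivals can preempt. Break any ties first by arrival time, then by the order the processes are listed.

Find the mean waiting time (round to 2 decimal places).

1.25

Gantt: | 13 0-1 | 11 1-2 | 10 2-3 | 13 3-5 | 12 5-7 |
Completion: 10=3  11=2  12=7  13=5
Waiting times: 10=0, 11=0, 12=3, 13=2
Average waiting = (0+0+3+2) / 4 = 5/4 = 1.25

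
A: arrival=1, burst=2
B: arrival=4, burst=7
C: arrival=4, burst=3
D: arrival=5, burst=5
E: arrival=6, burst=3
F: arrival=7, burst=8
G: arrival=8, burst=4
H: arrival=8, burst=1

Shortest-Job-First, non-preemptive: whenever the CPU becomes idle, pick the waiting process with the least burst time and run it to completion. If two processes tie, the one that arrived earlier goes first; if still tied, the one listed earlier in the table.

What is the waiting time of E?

Gantt: | idle 0-1 | A 1-3 | idle 3-4 | C 4-7 | E 7-10 | H 10-11 | G 11-15 | D 15-20 | B 20-27 | F 27-35 |
Completion: A=3  B=27  C=7  D=20  E=10  F=35  G=15  H=11
Turnaround (C−A): A=2  B=23  C=3  D=15  E=4  F=28  G=7  H=3
Waiting(E) = turnaround − burst = 4 − 3 = 1

1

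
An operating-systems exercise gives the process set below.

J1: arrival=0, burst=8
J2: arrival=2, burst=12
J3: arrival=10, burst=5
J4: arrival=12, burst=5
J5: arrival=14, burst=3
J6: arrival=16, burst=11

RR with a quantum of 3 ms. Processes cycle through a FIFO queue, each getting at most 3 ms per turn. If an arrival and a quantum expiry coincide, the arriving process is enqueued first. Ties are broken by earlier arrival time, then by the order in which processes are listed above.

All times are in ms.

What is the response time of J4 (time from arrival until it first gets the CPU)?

Gantt: | J1 0-3 | J2 3-6 | J1 6-9 | J2 9-12 | J1 12-14 | J3 14-17 | J4 17-20 | J2 20-23 | J5 23-26 | J6 26-29 | J3 29-31 | J4 31-33 | J2 33-36 | J6 36-44 |
Completion: J1=14  J2=36  J3=31  J4=33  J5=26  J6=44
Response(J4) = first start − arrival = 17 − 12 = 5

5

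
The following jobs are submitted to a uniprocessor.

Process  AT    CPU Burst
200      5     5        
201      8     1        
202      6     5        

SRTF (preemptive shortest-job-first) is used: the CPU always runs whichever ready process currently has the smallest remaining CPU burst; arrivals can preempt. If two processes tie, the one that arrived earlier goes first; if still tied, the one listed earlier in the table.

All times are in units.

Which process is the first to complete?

Schedule: | idle 0-5 | 200 5-8 | 201 8-9 | 200 9-11 | 202 11-16 |
Completion: 200=11  201=9  202=16
Turnaround (C−A): 200=6  201=1  202=10
Finish order: 201 → 200 → 202

201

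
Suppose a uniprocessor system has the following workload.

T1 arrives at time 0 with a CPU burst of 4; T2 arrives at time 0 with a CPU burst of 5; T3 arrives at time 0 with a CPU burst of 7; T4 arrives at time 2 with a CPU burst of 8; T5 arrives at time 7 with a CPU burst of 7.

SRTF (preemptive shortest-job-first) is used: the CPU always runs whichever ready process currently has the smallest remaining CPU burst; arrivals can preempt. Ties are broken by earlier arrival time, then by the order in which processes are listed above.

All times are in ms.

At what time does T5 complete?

Gantt: | T1 0-4 | T2 4-9 | T3 9-16 | T5 16-23 | T4 23-31 |
Completion: T1=4  T2=9  T3=16  T4=31  T5=23
Turnaround (C−A): T1=4  T2=9  T3=16  T4=29  T5=16

23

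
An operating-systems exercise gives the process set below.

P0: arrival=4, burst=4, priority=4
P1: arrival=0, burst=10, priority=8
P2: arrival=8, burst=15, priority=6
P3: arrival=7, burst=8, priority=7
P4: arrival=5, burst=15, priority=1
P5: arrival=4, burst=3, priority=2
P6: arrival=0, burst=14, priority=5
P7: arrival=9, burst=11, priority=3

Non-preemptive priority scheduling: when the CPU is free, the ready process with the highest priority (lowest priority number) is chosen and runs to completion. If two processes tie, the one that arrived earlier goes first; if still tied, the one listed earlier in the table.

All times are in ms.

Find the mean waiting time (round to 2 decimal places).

32.50

Timeline: | P6 0-14 | P4 14-29 | P5 29-32 | P7 32-43 | P0 43-47 | P2 47-62 | P3 62-70 | P1 70-80 |
Completion: P0=47  P1=80  P2=62  P3=70  P4=29  P5=32  P6=14  P7=43
Waiting times: P0=39, P1=70, P2=39, P3=55, P4=9, P5=25, P6=0, P7=23
Average waiting = (39+70+39+55+9+25+0+23) / 8 = 260/8 = 32.50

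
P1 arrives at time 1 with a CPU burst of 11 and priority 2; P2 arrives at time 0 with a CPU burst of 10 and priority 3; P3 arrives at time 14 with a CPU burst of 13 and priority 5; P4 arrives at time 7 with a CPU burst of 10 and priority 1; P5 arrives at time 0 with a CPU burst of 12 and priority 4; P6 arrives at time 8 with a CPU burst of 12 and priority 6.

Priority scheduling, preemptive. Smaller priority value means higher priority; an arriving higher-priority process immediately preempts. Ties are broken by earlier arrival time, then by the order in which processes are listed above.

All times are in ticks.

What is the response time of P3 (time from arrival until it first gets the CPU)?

29

Gantt: | P2 0-1 | P1 1-7 | P4 7-17 | P1 17-22 | P2 22-31 | P5 31-43 | P3 43-56 | P6 56-68 |
Completion: P1=22  P2=31  P3=56  P4=17  P5=43  P6=68
Turnaround (C−A): P1=21  P2=31  P3=42  P4=10  P5=43  P6=60
Response(P3) = first start − arrival = 43 − 14 = 29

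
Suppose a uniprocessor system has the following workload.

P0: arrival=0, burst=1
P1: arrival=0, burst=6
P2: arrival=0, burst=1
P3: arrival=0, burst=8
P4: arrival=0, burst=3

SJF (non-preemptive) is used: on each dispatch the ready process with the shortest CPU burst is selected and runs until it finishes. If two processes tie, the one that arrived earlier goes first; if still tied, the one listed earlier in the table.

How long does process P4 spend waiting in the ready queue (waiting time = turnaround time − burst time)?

2

Timeline: | P0 0-1 | P2 1-2 | P4 2-5 | P1 5-11 | P3 11-19 |
Completion: P0=1  P1=11  P2=2  P3=19  P4=5
Turnaround (C−A): P0=1  P1=11  P2=2  P3=19  P4=5
Waiting(P4) = turnaround − burst = 5 − 3 = 2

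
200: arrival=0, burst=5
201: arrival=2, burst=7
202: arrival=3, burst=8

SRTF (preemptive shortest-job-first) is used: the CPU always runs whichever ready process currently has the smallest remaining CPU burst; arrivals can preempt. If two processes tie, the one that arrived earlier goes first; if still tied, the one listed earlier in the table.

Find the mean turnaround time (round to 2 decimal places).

Gantt: | 200 0-5 | 201 5-12 | 202 12-20 |
Completion: 200=5  201=12  202=20
Turnaround times: 200=5, 201=10, 202=17
Average turnaround = (5+10+17) / 3 = 32/3 = 10.67

10.67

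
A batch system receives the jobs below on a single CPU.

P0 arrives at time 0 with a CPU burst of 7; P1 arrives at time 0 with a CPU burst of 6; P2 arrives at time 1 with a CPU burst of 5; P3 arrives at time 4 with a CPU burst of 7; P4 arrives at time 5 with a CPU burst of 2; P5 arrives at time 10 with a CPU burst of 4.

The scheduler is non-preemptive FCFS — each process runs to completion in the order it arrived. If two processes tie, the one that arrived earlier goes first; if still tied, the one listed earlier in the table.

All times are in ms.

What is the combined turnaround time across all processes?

Timeline: | P0 0-7 | P1 7-13 | P2 13-18 | P3 18-25 | P4 25-27 | P5 27-31 |
Completion: P0=7  P1=13  P2=18  P3=25  P4=27  P5=31
Turnaround (C−A): P0=7  P1=13  P2=17  P3=21  P4=22  P5=21
Turnaround = completion − arrival: P0=7, P1=13, P2=17, P3=21, P4=22, P5=21
Total turnaround = 7 + 13 + 17 + 21 + 22 + 21 = 101

101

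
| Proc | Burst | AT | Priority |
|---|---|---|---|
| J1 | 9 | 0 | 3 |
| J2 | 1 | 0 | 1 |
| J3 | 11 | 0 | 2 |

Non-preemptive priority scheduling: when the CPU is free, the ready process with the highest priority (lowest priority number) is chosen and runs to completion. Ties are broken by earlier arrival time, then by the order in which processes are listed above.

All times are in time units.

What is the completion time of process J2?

1

Schedule: | J2 0-1 | J3 1-12 | J1 12-21 |
Completion: J1=21  J2=1  J3=12
Turnaround (C−A): J1=21  J2=1  J3=12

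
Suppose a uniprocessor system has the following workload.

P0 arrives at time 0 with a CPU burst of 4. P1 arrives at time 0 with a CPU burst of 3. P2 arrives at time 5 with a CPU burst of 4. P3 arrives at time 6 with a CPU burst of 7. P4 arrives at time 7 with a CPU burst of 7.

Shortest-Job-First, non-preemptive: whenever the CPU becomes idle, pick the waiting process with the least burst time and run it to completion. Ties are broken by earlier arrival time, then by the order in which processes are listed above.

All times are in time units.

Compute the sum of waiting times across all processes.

21

Gantt: | P1 0-3 | P0 3-7 | P2 7-11 | P3 11-18 | P4 18-25 |
Completion: P0=7  P1=3  P2=11  P3=18  P4=25
Turnaround (C−A): P0=7  P1=3  P2=6  P3=12  P4=18
Waiting = turnaround − burst: P0=3, P1=0, P2=2, P3=5, P4=11
Total waiting = 3 + 0 + 2 + 5 + 11 = 21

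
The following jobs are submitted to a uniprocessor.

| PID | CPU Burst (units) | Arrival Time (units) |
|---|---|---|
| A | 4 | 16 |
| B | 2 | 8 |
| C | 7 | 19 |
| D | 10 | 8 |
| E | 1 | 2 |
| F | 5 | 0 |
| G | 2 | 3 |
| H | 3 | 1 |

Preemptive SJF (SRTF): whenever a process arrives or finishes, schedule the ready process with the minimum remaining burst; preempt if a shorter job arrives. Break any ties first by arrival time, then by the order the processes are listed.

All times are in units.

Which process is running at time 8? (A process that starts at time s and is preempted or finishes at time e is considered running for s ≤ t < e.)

B

Schedule: | F 0-1 | H 1-2 | E 2-3 | H 3-5 | G 5-7 | F 7-8 | B 8-10 | F 10-13 | D 13-16 | A 16-20 | D 20-27 | C 27-34 |
Completion: A=20  B=10  C=34  D=27  E=3  F=13  G=7  H=5
Turnaround (C−A): A=4  B=2  C=15  D=19  E=1  F=13  G=4  H=4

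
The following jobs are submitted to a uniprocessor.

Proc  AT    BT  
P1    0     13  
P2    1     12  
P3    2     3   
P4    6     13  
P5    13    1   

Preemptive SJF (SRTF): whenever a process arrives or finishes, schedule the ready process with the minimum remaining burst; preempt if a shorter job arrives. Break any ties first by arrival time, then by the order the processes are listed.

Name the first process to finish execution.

P3

Gantt: | P1 0-2 | P3 2-5 | P1 5-13 | P5 13-14 | P1 14-17 | P2 17-29 | P4 29-42 |
Completion: P1=17  P2=29  P3=5  P4=42  P5=14
Turnaround (C−A): P1=17  P2=28  P3=3  P4=36  P5=1
Finish order: P3 → P5 → P1 → P2 → P4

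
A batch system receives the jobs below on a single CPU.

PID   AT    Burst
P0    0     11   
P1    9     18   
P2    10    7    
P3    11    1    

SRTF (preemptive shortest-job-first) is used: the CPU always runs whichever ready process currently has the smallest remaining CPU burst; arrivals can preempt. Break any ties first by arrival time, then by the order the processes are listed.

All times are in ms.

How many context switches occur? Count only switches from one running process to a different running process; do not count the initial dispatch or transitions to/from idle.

Schedule: | P0 0-11 | P3 11-12 | P2 12-19 | P1 19-37 |
Completion: P0=11  P1=37  P2=19  P3=12
Turnaround (C−A): P0=11  P1=28  P2=9  P3=1

3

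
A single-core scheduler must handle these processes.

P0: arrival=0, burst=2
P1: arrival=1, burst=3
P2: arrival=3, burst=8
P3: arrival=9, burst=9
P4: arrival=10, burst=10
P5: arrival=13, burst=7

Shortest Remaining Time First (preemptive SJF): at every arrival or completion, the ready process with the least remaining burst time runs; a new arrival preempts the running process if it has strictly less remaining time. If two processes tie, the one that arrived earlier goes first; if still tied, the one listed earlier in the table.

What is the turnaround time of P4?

29

Timeline: | P0 0-2 | P1 2-5 | P2 5-13 | P5 13-20 | P3 20-29 | P4 29-39 |
Completion: P0=2  P1=5  P2=13  P3=29  P4=39  P5=20
Turnaround (C−A): P0=2  P1=4  P2=10  P3=20  P4=29  P5=7
Turnaround(P4) = completion − arrival = 39 − 10 = 29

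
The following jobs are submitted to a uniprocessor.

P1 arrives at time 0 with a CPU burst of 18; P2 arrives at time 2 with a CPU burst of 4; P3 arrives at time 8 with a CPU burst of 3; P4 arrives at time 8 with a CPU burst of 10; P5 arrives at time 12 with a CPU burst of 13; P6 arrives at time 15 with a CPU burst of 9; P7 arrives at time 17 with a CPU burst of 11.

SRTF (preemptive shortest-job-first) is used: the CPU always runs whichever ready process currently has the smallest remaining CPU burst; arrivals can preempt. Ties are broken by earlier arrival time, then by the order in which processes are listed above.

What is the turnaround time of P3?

Timeline: | P1 0-2 | P2 2-6 | P1 6-8 | P3 8-11 | P4 11-21 | P6 21-30 | P7 30-41 | P5 41-54 | P1 54-68 |
Completion: P1=68  P2=6  P3=11  P4=21  P5=54  P6=30  P7=41
Turnaround (C−A): P1=68  P2=4  P3=3  P4=13  P5=42  P6=15  P7=24
Turnaround(P3) = completion − arrival = 11 − 8 = 3

3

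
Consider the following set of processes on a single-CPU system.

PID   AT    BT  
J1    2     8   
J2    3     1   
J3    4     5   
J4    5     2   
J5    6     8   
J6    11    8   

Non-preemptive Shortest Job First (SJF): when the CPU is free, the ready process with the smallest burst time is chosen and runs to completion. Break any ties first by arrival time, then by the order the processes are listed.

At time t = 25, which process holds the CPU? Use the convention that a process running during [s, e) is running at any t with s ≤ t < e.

J5

Timeline: | idle 0-2 | J1 2-10 | J2 10-11 | J4 11-13 | J3 13-18 | J5 18-26 | J6 26-34 |
Completion: J1=10  J2=11  J3=18  J4=13  J5=26  J6=34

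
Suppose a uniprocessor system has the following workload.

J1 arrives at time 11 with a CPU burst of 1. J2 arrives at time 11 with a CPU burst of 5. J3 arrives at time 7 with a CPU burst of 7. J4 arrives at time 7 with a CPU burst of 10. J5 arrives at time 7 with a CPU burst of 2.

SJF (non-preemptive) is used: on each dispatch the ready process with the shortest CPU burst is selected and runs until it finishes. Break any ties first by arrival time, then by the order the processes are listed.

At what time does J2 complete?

22

Gantt: | idle 0-7 | J5 7-9 | J3 9-16 | J1 16-17 | J2 17-22 | J4 22-32 |
Completion: J1=17  J2=22  J3=16  J4=32  J5=9
Turnaround (C−A): J1=6  J2=11  J3=9  J4=25  J5=2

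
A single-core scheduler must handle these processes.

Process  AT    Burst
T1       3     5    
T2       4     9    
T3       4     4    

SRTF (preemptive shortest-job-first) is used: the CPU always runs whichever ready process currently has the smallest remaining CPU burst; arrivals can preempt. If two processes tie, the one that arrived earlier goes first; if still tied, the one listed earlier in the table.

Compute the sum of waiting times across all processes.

12

Schedule: | idle 0-3 | T1 3-8 | T3 8-12 | T2 12-21 |
Completion: T1=8  T2=21  T3=12
Waiting = turnaround − burst: T1=0, T2=8, T3=4
Total waiting = 0 + 8 + 4 = 12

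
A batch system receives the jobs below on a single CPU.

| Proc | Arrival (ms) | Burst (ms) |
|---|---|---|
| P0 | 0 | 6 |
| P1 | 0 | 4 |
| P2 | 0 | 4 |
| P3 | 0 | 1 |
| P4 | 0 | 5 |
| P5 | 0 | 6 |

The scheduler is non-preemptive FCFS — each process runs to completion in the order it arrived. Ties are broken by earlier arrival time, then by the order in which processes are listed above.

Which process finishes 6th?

P5

Timeline: | P0 0-6 | P1 6-10 | P2 10-14 | P3 14-15 | P4 15-20 | P5 20-26 |
Completion: P0=6  P1=10  P2=14  P3=15  P4=20  P5=26
Finish order: P0 → P1 → P2 → P3 → P4 → P5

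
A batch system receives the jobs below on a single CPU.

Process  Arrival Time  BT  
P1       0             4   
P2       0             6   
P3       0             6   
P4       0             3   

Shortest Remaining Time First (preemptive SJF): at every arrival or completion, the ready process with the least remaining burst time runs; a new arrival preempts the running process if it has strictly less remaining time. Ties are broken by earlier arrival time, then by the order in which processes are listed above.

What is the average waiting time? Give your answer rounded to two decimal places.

Schedule: | P4 0-3 | P1 3-7 | P2 7-13 | P3 13-19 |
Completion: P1=7  P2=13  P3=19  P4=3
Waiting times: P1=3, P2=7, P3=13, P4=0
Average waiting = (3+7+13+0) / 4 = 23/4 = 5.75

5.75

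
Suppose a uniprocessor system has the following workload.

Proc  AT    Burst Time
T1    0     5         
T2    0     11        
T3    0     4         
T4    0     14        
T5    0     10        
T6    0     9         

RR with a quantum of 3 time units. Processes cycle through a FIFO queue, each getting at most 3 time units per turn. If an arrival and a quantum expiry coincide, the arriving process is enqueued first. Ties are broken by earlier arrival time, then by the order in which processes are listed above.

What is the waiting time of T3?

Timeline: | T1 0-3 | T2 3-6 | T3 6-9 | T4 9-12 | T5 12-15 | T6 15-18 | T1 18-20 | T2 20-23 | T3 23-24 | T4 24-27 | T5 27-30 | T6 30-33 | T2 33-36 | T4 36-39 | T5 39-42 | T6 42-45 | T2 45-47 | T4 47-50 | T5 50-51 | T4 51-53 |
Completion: T1=20  T2=47  T3=24  T4=53  T5=51  T6=45
Waiting(T3) = turnaround − burst = 24 − 4 = 20

20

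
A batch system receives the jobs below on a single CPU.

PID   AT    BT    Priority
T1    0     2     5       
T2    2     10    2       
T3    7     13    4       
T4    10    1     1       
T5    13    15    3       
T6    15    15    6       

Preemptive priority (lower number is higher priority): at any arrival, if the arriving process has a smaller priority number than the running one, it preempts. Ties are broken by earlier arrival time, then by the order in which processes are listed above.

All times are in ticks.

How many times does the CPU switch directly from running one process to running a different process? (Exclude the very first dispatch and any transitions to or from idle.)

Schedule: | T1 0-2 | T2 2-10 | T4 10-11 | T2 11-13 | T5 13-28 | T3 28-41 | T6 41-56 |
Completion: T1=2  T2=13  T3=41  T4=11  T5=28  T6=56

6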